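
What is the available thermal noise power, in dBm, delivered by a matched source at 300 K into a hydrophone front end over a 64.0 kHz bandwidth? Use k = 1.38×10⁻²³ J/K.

−125.8 dBm

P_n = kTB = 1.38×10⁻²³ × 300 × 6.40×10⁴ = 2.65×10⁻¹⁶ W
In dBm: 10 log₁₀(2.65×10⁻¹⁶ / 10⁻³) = −125.8 dBm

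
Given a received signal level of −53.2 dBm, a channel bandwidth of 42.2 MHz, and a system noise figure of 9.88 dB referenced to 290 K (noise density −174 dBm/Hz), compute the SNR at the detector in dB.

34.7 dB

Noise floor: N = −174 + 10 log₁₀(B) + NF
10 log₁₀(4.22×10⁷) = 76.25 dB
N = −174 + 76.25 + 9.88 = −87.87 dBm
SNR = P_sig − N = −53.2 − (−87.87) = 34.67 dB → 34.7 dB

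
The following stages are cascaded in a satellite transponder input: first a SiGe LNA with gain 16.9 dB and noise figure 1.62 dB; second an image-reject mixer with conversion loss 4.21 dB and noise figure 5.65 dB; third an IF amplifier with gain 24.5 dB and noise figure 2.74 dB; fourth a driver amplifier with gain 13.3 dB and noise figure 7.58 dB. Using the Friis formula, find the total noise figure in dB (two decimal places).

1.92 dB

Convert to linear (a loss of L dB is a gain of −L dB): F_i = 10^(NF_i/10), G_i = 10^(G_i,dB/10)
  Stage 1: F_1 = 10^(1.62/10) = 1.452, G_1 = 10^(16.9/10) = 48.98
  Stage 2: F_2 = 10^(5.65/10) = 3.673, G_2 = 10^(−4.21/10) = 0.3793
  Stage 3: F_3 = 10^(2.74/10) = 1.879, G_3 = 10^(24.5/10) = 281.8
  Stage 4: F_4 = 10^(7.58/10) = 5.728, G_4 = 10^(13.3/10) = 21.38
Friis cascade:
  F = 1.452 + (3.673 − 1)/48.98 + (1.879 − 1)/18.58 + (5.728 − 1)/5236 = 1.555
NF = 10 log₁₀(1.555) = 1.92 dB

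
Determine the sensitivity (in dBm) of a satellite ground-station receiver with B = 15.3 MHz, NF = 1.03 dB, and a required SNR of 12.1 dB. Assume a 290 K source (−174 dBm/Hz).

−89.0 dBm

Sensitivity = −174 + 10 log₁₀(B) + NF + SNR_min
= −174 + 71.85 + 1.03 + 12.1
= −89.02 dBm → −89.0 dBm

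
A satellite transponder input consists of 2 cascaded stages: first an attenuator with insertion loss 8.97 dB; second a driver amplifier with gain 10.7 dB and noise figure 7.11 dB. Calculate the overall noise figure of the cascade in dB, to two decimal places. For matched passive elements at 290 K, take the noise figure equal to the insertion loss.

16.08 dB

Convert to linear (a loss of L dB is a gain of −L dB): F_i = 10^(NF_i/10), G_i = 10^(G_i,dB/10)
  Stage 1: F_1 = 10^(8.97/10) = 7.889, G_1 = 10^(−8.97/10) = 0.1268
  Stage 2: F_2 = 10^(7.11/10) = 5.140, G_2 = 10^(10.7/10) = 11.75
Friis cascade:
  F = 7.889 + (5.140 − 1)/0.1268 = 40.55
NF = 10 log₁₀(40.55) = 16.08 dB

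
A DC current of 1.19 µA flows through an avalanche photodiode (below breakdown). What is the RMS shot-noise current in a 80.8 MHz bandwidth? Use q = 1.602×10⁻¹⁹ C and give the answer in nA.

5.55 nA

I_n = √(2qI·B)
2qI·B = 2 × 1.602×10⁻¹⁹ × 1.19×10⁻⁶ × 8.08×10⁷ = 3.08×10⁻¹⁷ A²
I_n = √(3.08×10⁻¹⁷) = 5.55×10⁻⁹ A = 5.55 nA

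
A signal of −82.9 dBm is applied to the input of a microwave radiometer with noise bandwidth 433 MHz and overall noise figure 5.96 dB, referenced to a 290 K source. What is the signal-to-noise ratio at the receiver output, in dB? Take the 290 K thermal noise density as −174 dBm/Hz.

Noise floor: N = −174 + 10 log₁₀(B) + NF
10 log₁₀(4.33×10⁸) = 86.36 dB
N = −174 + 86.36 + 5.96 = −81.68 dBm
SNR = P_sig − N = −82.9 − (−81.68) = −1.22 dB → −1.2 dB

−1.2 dB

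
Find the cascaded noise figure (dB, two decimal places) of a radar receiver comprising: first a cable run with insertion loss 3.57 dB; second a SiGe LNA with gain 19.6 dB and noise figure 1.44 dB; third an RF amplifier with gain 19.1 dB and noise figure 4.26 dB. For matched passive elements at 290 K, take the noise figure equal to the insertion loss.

5.07 dB

Convert to linear (a loss of L dB is a gain of −L dB): F_i = 10^(NF_i/10), G_i = 10^(G_i,dB/10)
  Stage 1: F_1 = 10^(3.57/10) = 2.275, G_1 = 10^(−3.57/10) = 0.4395
  Stage 2: F_2 = 10^(1.44/10) = 1.393, G_2 = 10^(19.6/10) = 91.20
  Stage 3: F_3 = 10^(4.26/10) = 2.667, G_3 = 10^(19.1/10) = 81.28
Friis cascade:
  F = 2.275 + (1.393 − 1)/0.4395 + (2.667 − 1)/40.09 = 3.211
NF = 10 log₁₀(3.211) = 5.07 dB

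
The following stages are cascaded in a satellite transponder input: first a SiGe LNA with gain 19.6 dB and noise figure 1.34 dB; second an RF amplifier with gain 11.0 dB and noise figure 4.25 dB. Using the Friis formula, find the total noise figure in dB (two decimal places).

1.40 dB

Convert to linear (a loss of L dB is a gain of −L dB): F_i = 10^(NF_i/10), G_i = 10^(G_i,dB/10)
  Stage 1: F_1 = 10^(1.34/10) = 1.361, G_1 = 10^(19.6/10) = 91.20
  Stage 2: F_2 = 10^(4.25/10) = 2.661, G_2 = 10^(11.0/10) = 12.59
Friis cascade:
  F = 1.361 + (2.661 − 1)/91.20 = 1.380
NF = 10 log₁₀(1.380) = 1.40 dB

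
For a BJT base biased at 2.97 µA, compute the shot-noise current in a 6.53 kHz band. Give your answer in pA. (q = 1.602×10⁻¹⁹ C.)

78.8 pA

I_n = √(2qI·B)
2qI·B = 2 × 1.602×10⁻¹⁹ × 2.97×10⁻⁶ × 6.53×10³ = 6.21×10⁻²¹ A²
I_n = √(6.21×10⁻²¹) = 7.88×10⁻¹¹ A = 78.8 pA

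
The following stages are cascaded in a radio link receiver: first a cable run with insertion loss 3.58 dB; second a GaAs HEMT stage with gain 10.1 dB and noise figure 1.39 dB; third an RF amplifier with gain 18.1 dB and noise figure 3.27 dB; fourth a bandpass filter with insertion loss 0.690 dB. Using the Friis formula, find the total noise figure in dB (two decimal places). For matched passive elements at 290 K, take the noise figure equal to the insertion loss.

Convert to linear (a loss of L dB is a gain of −L dB): F_i = 10^(NF_i/10), G_i = 10^(G_i,dB/10)
  Stage 1: F_1 = 10^(3.58/10) = 2.280, G_1 = 10^(−3.58/10) = 0.4385
  Stage 2: F_2 = 10^(1.39/10) = 1.377, G_2 = 10^(10.1/10) = 10.23
  Stage 3: F_3 = 10^(3.27/10) = 2.123, G_3 = 10^(18.1/10) = 64.57
  Stage 4: F_4 = 10^(0.690/10) = 1.172, G_4 = 10^(−0.690/10) = 0.8531
Friis cascade:
  F = 2.280 + (1.377 − 1)/0.4385 + (2.123 − 1)/4.487 + (1.172 − 1)/289.7 = 3.391
NF = 10 log₁₀(3.391) = 5.30 dB

5.30 dB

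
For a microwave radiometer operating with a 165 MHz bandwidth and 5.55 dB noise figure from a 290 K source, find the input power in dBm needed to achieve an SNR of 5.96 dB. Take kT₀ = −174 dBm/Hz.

−80.3 dBm

Sensitivity = −174 + 10 log₁₀(B) + NF + SNR_min
= −174 + 82.17 + 5.55 + 5.96
= −80.32 dBm → −80.3 dBm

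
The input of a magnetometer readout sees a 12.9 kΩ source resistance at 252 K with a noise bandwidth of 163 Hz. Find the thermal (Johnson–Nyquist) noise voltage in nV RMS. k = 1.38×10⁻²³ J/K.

171 nV

V_n = √(4kTRB)
4kTRB = 4 × 1.38×10⁻²³ × 252 × 1.29×10⁴ × 1.63×10² = 2.92×10⁻¹⁴ V²
V_n = √(2.92×10⁻¹⁴) = 1.71×10⁻⁷ V = 171 nV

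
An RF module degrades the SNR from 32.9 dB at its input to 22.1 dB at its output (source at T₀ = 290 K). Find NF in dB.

10.8 dB

NF (dB) = SNR_in(dB) − SNR_out(dB) when the source is at T₀
NF = 32.9 − 22.1 = 10.8 dB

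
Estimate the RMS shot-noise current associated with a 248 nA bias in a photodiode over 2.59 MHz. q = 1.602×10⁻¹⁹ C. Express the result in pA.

454 pA

I_n = √(2qI·B)
2qI·B = 2 × 1.602×10⁻¹⁹ × 2.48×10⁻⁷ × 2.59×10⁶ = 2.06×10⁻¹⁹ A²
I_n = √(2.06×10⁻¹⁹) = 4.54×10⁻¹⁰ A = 454 pA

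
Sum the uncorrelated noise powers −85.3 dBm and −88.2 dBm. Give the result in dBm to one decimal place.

Convert to linear, add, convert back:
P₁ = 2.95×10⁻¹² W, P₂ = 1.51×10⁻¹² W
P_tot = 4.46×10⁻¹² W → 10 log₁₀(P_tot / 10⁻³) = −83.5 dBm

−83.5 dBm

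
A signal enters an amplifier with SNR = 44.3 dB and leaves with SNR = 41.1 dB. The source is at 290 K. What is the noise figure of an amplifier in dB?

3.2 dB

NF (dB) = SNR_in(dB) − SNR_out(dB) when the source is at T₀
NF = 44.3 − 41.1 = 3.2 dB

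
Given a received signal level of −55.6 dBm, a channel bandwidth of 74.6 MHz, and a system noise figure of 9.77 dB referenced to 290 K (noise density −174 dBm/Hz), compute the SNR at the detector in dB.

29.9 dB

Noise floor: N = −174 + 10 log₁₀(B) + NF
10 log₁₀(7.46×10⁷) = 78.73 dB
N = −174 + 78.73 + 9.77 = −85.50 dBm
SNR = P_sig − N = −55.6 − (−85.50) = 29.90 dB → 29.9 dB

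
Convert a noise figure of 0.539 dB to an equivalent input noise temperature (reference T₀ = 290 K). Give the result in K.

38.3 K

F = 10^(0.539/10) = 1.13214
T_e = (F − 1)·T₀ = (1.13214 − 1) × 290 = 38.3 K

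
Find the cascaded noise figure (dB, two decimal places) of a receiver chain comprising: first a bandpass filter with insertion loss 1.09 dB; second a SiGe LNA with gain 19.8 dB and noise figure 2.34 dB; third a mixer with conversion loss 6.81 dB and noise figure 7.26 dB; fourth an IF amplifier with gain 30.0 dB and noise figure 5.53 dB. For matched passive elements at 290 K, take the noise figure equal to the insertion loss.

Convert to linear (a loss of L dB is a gain of −L dB): F_i = 10^(NF_i/10), G_i = 10^(G_i,dB/10)
  Stage 1: F_1 = 10^(1.09/10) = 1.285, G_1 = 10^(−1.09/10) = 0.7780
  Stage 2: F_2 = 10^(2.34/10) = 1.714, G_2 = 10^(19.8/10) = 95.50
  Stage 3: F_3 = 10^(7.26/10) = 5.321, G_3 = 10^(−6.81/10) = 0.2084
  Stage 4: F_4 = 10^(5.53/10) = 3.573, G_4 = 10^(30.0/10) = 1000
Friis cascade:
  F = 1.285 + (1.714 − 1)/0.7780 + (5.321 − 1)/74.30 + (3.573 − 1)/15.49 = 2.427
NF = 10 log₁₀(2.427) = 3.85 dB

3.85 dB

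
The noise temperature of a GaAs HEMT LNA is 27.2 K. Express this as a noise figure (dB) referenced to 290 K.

0.389 dB

F = 1 + T_e/T₀ = 1 + 27.2/290 = 1.09379
NF = 10 log₁₀(1.09379) = 0.389 dB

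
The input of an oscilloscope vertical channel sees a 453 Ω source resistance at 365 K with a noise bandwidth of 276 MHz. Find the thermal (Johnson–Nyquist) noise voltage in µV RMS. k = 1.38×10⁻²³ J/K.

50.2 µV

V_n = √(4kTRB)
4kTRB = 4 × 1.38×10⁻²³ × 365 × 4.53×10² × 2.76×10⁸ = 2.52×10⁻⁹ V²
V_n = √(2.52×10⁻⁹) = 5.02×10⁻⁵ V = 50.2 µV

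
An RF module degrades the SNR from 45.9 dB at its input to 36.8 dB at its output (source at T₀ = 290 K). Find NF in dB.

NF (dB) = SNR_in(dB) − SNR_out(dB) when the source is at T₀
NF = 45.9 − 36.8 = 9.1 dB

9.1 dB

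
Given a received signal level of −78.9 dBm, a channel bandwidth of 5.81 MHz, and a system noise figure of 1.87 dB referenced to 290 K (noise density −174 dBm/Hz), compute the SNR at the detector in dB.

25.6 dB

Noise floor: N = −174 + 10 log₁₀(B) + NF
10 log₁₀(5.81×10⁶) = 67.64 dB
N = −174 + 67.64 + 1.87 = −104.49 dBm
SNR = P_sig − N = −78.9 − (−104.49) = 25.59 dB → 25.6 dB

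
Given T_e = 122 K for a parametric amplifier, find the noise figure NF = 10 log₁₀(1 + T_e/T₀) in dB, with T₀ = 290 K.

F = 1 + T_e/T₀ = 1 + 122/290 = 1.42069
NF = 10 log₁₀(1.42069) = 1.52 dB

1.52 dB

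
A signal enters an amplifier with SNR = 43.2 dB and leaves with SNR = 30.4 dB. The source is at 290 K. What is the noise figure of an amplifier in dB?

12.8 dB

NF (dB) = SNR_in(dB) − SNR_out(dB) when the source is at T₀
NF = 43.2 − 30.4 = 12.8 dB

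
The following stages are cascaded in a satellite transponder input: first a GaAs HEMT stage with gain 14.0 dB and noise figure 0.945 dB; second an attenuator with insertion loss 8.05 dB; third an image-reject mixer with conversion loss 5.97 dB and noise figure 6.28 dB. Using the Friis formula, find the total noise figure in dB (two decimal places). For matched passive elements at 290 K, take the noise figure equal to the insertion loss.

3.58 dB

Convert to linear (a loss of L dB is a gain of −L dB): F_i = 10^(NF_i/10), G_i = 10^(G_i,dB/10)
  Stage 1: F_1 = 10^(0.945/10) = 1.243, G_1 = 10^(14.0/10) = 25.12
  Stage 2: F_2 = 10^(8.05/10) = 6.383, G_2 = 10^(−8.05/10) = 0.1567
  Stage 3: F_3 = 10^(6.28/10) = 4.246, G_3 = 10^(−5.97/10) = 0.2529
Friis cascade:
  F = 1.243 + (6.383 − 1)/25.12 + (4.246 − 1)/3.936 = 2.282
NF = 10 log₁₀(2.282) = 3.58 dB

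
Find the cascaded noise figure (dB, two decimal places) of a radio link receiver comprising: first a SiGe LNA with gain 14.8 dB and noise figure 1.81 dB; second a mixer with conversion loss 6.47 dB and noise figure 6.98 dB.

2.17 dB

Convert to linear (a loss of L dB is a gain of −L dB): F_i = 10^(NF_i/10), G_i = 10^(G_i,dB/10)
  Stage 1: F_1 = 10^(1.81/10) = 1.517, G_1 = 10^(14.8/10) = 30.20
  Stage 2: F_2 = 10^(6.98/10) = 4.989, G_2 = 10^(−6.47/10) = 0.2254
Friis cascade:
  F = 1.517 + (4.989 − 1)/30.20 = 1.649
NF = 10 log₁₀(1.649) = 2.17 dB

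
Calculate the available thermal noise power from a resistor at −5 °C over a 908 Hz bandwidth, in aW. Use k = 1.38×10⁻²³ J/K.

3.36 aW

T = −5 °C + 273.15 = 268.15 K
P_n = kTB = 1.38×10⁻²³ × 268.15 × 9.08×10² = 3.36×10⁻¹⁸ W = 3.36 aW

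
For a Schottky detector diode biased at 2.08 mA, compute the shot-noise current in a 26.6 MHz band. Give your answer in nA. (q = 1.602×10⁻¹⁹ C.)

I_n = √(2qI·B)
2qI·B = 2 × 1.602×10⁻¹⁹ × 2.08×10⁻³ × 2.66×10⁷ = 1.77×10⁻¹⁴ A²
I_n = √(1.77×10⁻¹⁴) = 1.33×10⁻⁷ A = 133 nA

133 nA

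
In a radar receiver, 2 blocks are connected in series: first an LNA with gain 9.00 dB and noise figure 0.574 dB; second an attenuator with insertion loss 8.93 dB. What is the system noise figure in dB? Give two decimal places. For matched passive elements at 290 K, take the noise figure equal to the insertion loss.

Convert to linear (a loss of L dB is a gain of −L dB): F_i = 10^(NF_i/10), G_i = 10^(G_i,dB/10)
  Stage 1: F_1 = 10^(0.574/10) = 1.141, G_1 = 10^(9.00/10) = 7.943
  Stage 2: F_2 = 10^(8.93/10) = 7.816, G_2 = 10^(−8.93/10) = 0.1279
Friis cascade:
  F = 1.141 + (7.816 − 1)/7.943 = 1.999
NF = 10 log₁₀(1.999) = 3.01 dB

3.01 dB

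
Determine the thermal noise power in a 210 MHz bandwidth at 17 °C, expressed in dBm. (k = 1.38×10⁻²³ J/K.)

−90.8 dBm

T = 17 °C + 273.15 = 290.15 K
P_n = kTB = 1.38×10⁻²³ × 290.15 × 2.10×10⁸ = 8.41×10⁻¹³ W
In dBm: 10 log₁₀(8.41×10⁻¹³ / 10⁻³) = −90.8 dBm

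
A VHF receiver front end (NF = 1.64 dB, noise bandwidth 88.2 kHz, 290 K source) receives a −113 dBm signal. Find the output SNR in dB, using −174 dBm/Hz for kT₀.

Noise floor: N = −174 + 10 log₁₀(B) + NF
10 log₁₀(8.82×10⁴) = 49.45 dB
N = −174 + 49.45 + 1.64 = −122.91 dBm
SNR = P_sig − N = −113 − (−122.91) = 9.91 dB → 9.9 dB

9.9 dB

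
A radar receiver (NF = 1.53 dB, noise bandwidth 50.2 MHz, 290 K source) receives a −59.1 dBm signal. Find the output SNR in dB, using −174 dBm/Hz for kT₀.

36.4 dB

Noise floor: N = −174 + 10 log₁₀(B) + NF
10 log₁₀(5.02×10⁷) = 77.01 dB
N = −174 + 77.01 + 1.53 = −95.46 dBm
SNR = P_sig − N = −59.1 − (−95.46) = 36.36 dB → 36.4 dB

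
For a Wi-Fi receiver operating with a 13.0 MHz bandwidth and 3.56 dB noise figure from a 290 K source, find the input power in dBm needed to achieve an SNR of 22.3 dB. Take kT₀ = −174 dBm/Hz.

Sensitivity = −174 + 10 log₁₀(B) + NF + SNR_min
= −174 + 71.14 + 3.56 + 22.3
= −77.00 dBm → −77.0 dBm

−77.0 dBm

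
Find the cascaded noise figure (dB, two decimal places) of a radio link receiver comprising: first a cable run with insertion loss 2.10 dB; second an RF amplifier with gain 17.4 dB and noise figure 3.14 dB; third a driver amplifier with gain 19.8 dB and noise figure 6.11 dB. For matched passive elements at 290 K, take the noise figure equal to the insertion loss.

5.36 dB

Convert to linear (a loss of L dB is a gain of −L dB): F_i = 10^(NF_i/10), G_i = 10^(G_i,dB/10)
  Stage 1: F_1 = 10^(2.10/10) = 1.622, G_1 = 10^(−2.10/10) = 0.6166
  Stage 2: F_2 = 10^(3.14/10) = 2.061, G_2 = 10^(17.4/10) = 54.95
  Stage 3: F_3 = 10^(6.11/10) = 4.083, G_3 = 10^(19.8/10) = 95.50
Friis cascade:
  F = 1.622 + (2.061 − 1)/0.6166 + (4.083 − 1)/33.88 = 3.433
NF = 10 log₁₀(3.433) = 5.36 dB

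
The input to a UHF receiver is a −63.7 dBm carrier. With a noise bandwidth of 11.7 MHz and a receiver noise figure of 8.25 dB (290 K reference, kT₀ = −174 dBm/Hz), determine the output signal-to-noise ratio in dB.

31.4 dB

Noise floor: N = −174 + 10 log₁₀(B) + NF
10 log₁₀(1.17×10⁷) = 70.68 dB
N = −174 + 70.68 + 8.25 = −95.07 dBm
SNR = P_sig − N = −63.7 − (−95.07) = 31.37 dB → 31.4 dB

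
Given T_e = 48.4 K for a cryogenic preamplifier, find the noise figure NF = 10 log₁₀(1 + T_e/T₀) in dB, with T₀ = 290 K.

0.670 dB

F = 1 + T_e/T₀ = 1 + 48.4/290 = 1.1669
NF = 10 log₁₀(1.1669) = 0.670 dB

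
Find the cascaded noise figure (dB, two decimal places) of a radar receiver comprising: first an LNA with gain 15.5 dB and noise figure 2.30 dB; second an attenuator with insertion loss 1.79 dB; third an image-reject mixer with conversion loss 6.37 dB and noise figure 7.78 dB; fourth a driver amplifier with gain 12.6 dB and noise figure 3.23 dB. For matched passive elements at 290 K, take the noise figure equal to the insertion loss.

Convert to linear (a loss of L dB is a gain of −L dB): F_i = 10^(NF_i/10), G_i = 10^(G_i,dB/10)
  Stage 1: F_1 = 10^(2.30/10) = 1.698, G_1 = 10^(15.5/10) = 35.48
  Stage 2: F_2 = 10^(1.79/10) = 1.510, G_2 = 10^(−1.79/10) = 0.6622
  Stage 3: F_3 = 10^(7.78/10) = 5.998, G_3 = 10^(−6.37/10) = 0.2307
  Stage 4: F_4 = 10^(3.23/10) = 2.104, G_4 = 10^(12.6/10) = 18.20
Friis cascade:
  F = 1.698 + (1.510 − 1)/35.48 + (5.998 − 1)/23.50 + (2.104 − 1)/5.420 = 2.129
NF = 10 log₁₀(2.129) = 3.28 dB

3.28 dB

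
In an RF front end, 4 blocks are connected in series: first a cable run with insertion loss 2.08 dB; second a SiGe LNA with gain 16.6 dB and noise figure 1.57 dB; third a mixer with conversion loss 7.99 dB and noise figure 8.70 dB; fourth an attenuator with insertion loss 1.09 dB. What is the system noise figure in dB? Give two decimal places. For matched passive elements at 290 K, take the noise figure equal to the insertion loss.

4.16 dB

Convert to linear (a loss of L dB is a gain of −L dB): F_i = 10^(NF_i/10), G_i = 10^(G_i,dB/10)
  Stage 1: F_1 = 10^(2.08/10) = 1.614, G_1 = 10^(−2.08/10) = 0.6194
  Stage 2: F_2 = 10^(1.57/10) = 1.435, G_2 = 10^(16.6/10) = 45.71
  Stage 3: F_3 = 10^(8.70/10) = 7.413, G_3 = 10^(−7.99/10) = 0.1589
  Stage 4: F_4 = 10^(1.09/10) = 1.285, G_4 = 10^(−1.09/10) = 0.7780
Friis cascade:
  F = 1.614 + (1.435 − 1)/0.6194 + (7.413 − 1)/28.31 + (1.285 − 1)/4.498 = 2.607
NF = 10 log₁₀(2.607) = 4.16 dB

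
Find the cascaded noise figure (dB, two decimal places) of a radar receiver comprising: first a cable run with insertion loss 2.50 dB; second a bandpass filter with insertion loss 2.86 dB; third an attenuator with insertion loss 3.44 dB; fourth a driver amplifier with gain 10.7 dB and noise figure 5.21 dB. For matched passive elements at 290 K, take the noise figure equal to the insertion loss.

14.01 dB

Convert to linear (a loss of L dB is a gain of −L dB): F_i = 10^(NF_i/10), G_i = 10^(G_i,dB/10)
  Stage 1: F_1 = 10^(2.50/10) = 1.778, G_1 = 10^(−2.50/10) = 0.5623
  Stage 2: F_2 = 10^(2.86/10) = 1.932, G_2 = 10^(−2.86/10) = 0.5176
  Stage 3: F_3 = 10^(3.44/10) = 2.208, G_3 = 10^(−3.44/10) = 0.4529
  Stage 4: F_4 = 10^(5.21/10) = 3.319, G_4 = 10^(10.7/10) = 11.75
Friis cascade:
  F = 1.778 + (1.932 − 1)/0.5623 + (2.208 − 1)/0.2911 + (3.319 − 1)/0.1318 = 25.18
NF = 10 log₁₀(25.18) = 14.01 dB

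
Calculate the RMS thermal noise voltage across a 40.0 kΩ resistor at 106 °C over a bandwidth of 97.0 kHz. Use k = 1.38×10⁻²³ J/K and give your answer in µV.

T = 106 °C + 273.15 = 379.15 K
V_n = √(4kTRB)
4kTRB = 4 × 1.38×10⁻²³ × 379.15 × 4.00×10⁴ × 9.70×10⁴ = 8.12×10⁻¹¹ V²
V_n = √(8.12×10⁻¹¹) = 9.01×10⁻⁶ V = 9.01 µV

9.01 µV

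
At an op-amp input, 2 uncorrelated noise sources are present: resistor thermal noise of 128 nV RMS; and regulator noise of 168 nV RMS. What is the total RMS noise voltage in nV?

211 nV

Uncorrelated sources add in power (mean-square): V_tot = √(ΣV_i²)
V_tot = √[(1.28×10⁻⁷)² + (1.68×10⁻⁷)²] = 2.11×10⁻⁷ V = 211 nV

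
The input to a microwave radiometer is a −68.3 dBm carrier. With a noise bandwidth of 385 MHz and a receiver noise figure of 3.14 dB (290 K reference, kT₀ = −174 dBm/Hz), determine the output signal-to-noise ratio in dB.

16.7 dB

Noise floor: N = −174 + 10 log₁₀(B) + NF
10 log₁₀(3.85×10⁸) = 85.85 dB
N = −174 + 85.85 + 3.14 = −85.01 dBm
SNR = P_sig − N = −68.3 − (−85.01) = 16.71 dB → 16.7 dB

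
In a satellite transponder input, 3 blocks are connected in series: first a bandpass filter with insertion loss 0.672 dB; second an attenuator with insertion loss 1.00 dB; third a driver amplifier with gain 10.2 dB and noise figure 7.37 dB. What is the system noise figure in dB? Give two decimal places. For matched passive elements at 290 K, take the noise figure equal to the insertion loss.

Convert to linear (a loss of L dB is a gain of −L dB): F_i = 10^(NF_i/10), G_i = 10^(G_i,dB/10)
  Stage 1: F_1 = 10^(0.672/10) = 1.167, G_1 = 10^(−0.672/10) = 0.8566
  Stage 2: F_2 = 10^(1.00/10) = 1.259, G_2 = 10^(−1.00/10) = 0.7943
  Stage 3: F_3 = 10^(7.37/10) = 5.458, G_3 = 10^(10.2/10) = 10.47
Friis cascade:
  F = 1.167 + (1.259 − 1)/0.8566 + (5.458 − 1)/0.6805 = 8.020
NF = 10 log₁₀(8.020) = 9.04 dB

9.04 dB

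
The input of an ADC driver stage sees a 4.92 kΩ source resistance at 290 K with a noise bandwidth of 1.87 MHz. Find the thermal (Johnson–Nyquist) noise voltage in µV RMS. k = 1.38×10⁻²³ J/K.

V_n = √(4kTRB)
4kTRB = 4 × 1.38×10⁻²³ × 290 × 4.92×10³ × 1.87×10⁶ = 1.47×10⁻¹⁰ V²
V_n = √(1.47×10⁻¹⁰) = 1.21×10⁻⁵ V = 12.1 µV

12.1 µV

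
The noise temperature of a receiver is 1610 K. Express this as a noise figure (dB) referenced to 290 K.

F = 1 + T_e/T₀ = 1 + 1610/290 = 6.55172
NF = 10 log₁₀(6.55172) = 8.16 dB

8.16 dB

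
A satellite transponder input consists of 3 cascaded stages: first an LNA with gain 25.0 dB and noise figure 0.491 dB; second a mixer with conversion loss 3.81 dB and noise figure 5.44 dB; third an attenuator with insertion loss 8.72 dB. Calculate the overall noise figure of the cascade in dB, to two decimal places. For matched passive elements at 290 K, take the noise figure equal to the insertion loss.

Convert to linear (a loss of L dB is a gain of −L dB): F_i = 10^(NF_i/10), G_i = 10^(G_i,dB/10)
  Stage 1: F_1 = 10^(0.491/10) = 1.120, G_1 = 10^(25.0/10) = 316.2
  Stage 2: F_2 = 10^(5.44/10) = 3.499, G_2 = 10^(−3.81/10) = 0.4159
  Stage 3: F_3 = 10^(8.72/10) = 7.447, G_3 = 10^(−8.72/10) = 0.1343
Friis cascade:
  F = 1.120 + (3.499 − 1)/316.2 + (7.447 − 1)/131.5 = 1.177
NF = 10 log₁₀(1.177) = 0.71 dB

0.71 dB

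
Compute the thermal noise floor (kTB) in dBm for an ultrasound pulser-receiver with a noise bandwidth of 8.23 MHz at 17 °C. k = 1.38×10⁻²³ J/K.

−104.8 dBm

T = 17 °C + 273.15 = 290.15 K
P_n = kTB = 1.38×10⁻²³ × 290.15 × 8.23×10⁶ = 3.30×10⁻¹⁴ W
In dBm: 10 log₁₀(3.30×10⁻¹⁴ / 10⁻³) = −104.8 dBm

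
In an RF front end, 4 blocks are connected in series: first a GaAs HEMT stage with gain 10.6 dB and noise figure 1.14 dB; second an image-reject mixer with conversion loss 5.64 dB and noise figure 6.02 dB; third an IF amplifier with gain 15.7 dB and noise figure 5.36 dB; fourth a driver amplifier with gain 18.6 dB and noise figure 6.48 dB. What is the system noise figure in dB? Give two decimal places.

3.74 dB

Convert to linear (a loss of L dB is a gain of −L dB): F_i = 10^(NF_i/10), G_i = 10^(G_i,dB/10)
  Stage 1: F_1 = 10^(1.14/10) = 1.300, G_1 = 10^(10.6/10) = 11.48
  Stage 2: F_2 = 10^(6.02/10) = 3.999, G_2 = 10^(−5.64/10) = 0.2729
  Stage 3: F_3 = 10^(5.36/10) = 3.436, G_3 = 10^(15.7/10) = 37.15
  Stage 4: F_4 = 10^(6.48/10) = 4.446, G_4 = 10^(18.6/10) = 72.44
Friis cascade:
  F = 1.300 + (3.999 − 1)/11.48 + (3.436 − 1)/3.133 + (4.446 − 1)/116.4 = 2.368
NF = 10 log₁₀(2.368) = 3.74 dB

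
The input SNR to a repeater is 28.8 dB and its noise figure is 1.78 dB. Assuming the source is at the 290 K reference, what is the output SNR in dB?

By definition F = SNR_in/SNR_out, so in dB: SNR_out = SNR_in − NF
SNR_out = 28.8 − 1.78 = 27.02 dB

27.02 dB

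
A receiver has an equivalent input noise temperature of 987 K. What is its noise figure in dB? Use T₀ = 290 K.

6.44 dB

F = 1 + T_e/T₀ = 1 + 987/290 = 4.40345
NF = 10 log₁₀(4.40345) = 6.44 dB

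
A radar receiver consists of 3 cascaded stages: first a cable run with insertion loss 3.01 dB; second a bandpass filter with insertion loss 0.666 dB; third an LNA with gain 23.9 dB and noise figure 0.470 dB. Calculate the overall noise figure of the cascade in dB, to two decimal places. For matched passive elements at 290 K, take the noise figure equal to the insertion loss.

4.15 dB

Convert to linear (a loss of L dB is a gain of −L dB): F_i = 10^(NF_i/10), G_i = 10^(G_i,dB/10)
  Stage 1: F_1 = 10^(3.01/10) = 2.000, G_1 = 10^(−3.01/10) = 0.5000
  Stage 2: F_2 = 10^(0.666/10) = 1.166, G_2 = 10^(−0.666/10) = 0.8578
  Stage 3: F_3 = 10^(0.470/10) = 1.114, G_3 = 10^(23.9/10) = 245.5
Friis cascade:
  F = 2.000 + (1.166 − 1)/0.5000 + (1.114 − 1)/0.4289 = 2.598
NF = 10 log₁₀(2.598) = 4.15 dB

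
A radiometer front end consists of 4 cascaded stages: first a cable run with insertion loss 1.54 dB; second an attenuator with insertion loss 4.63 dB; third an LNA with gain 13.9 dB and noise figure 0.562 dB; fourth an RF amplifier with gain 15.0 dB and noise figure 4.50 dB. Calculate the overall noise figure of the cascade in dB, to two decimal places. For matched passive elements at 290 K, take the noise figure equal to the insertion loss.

Convert to linear (a loss of L dB is a gain of −L dB): F_i = 10^(NF_i/10), G_i = 10^(G_i,dB/10)
  Stage 1: F_1 = 10^(1.54/10) = 1.426, G_1 = 10^(−1.54/10) = 0.7015
  Stage 2: F_2 = 10^(4.63/10) = 2.904, G_2 = 10^(−4.63/10) = 0.3443
  Stage 3: F_3 = 10^(0.562/10) = 1.138, G_3 = 10^(13.9/10) = 24.55
  Stage 4: F_4 = 10^(4.50/10) = 2.818, G_4 = 10^(15.0/10) = 31.62
Friis cascade:
  F = 1.426 + (2.904 − 1)/0.7015 + (1.138 − 1)/0.2415 + (2.818 − 1)/5.929 = 5.019
NF = 10 log₁₀(5.019) = 7.01 dB

7.01 dB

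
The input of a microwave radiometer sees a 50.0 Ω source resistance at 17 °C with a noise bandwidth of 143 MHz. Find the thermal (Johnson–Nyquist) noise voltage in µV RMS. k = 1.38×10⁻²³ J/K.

T = 17 °C + 273.15 = 290.15 K
V_n = √(4kTRB)
4kTRB = 4 × 1.38×10⁻²³ × 290.15 × 5.00×10¹ × 1.43×10⁸ = 1.15×10⁻¹⁰ V²
V_n = √(1.15×10⁻¹⁰) = 1.07×10⁻⁵ V = 10.7 µV

10.7 µV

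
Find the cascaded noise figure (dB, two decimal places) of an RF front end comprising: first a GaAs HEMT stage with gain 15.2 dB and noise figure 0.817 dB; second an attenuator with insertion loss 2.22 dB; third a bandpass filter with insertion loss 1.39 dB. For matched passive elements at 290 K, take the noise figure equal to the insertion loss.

Convert to linear (a loss of L dB is a gain of −L dB): F_i = 10^(NF_i/10), G_i = 10^(G_i,dB/10)
  Stage 1: F_1 = 10^(0.817/10) = 1.207, G_1 = 10^(15.2/10) = 33.11
  Stage 2: F_2 = 10^(2.22/10) = 1.667, G_2 = 10^(−2.22/10) = 0.5998
  Stage 3: F_3 = 10^(1.39/10) = 1.377, G_3 = 10^(−1.39/10) = 0.7261
Friis cascade:
  F = 1.207 + (1.667 − 1)/33.11 + (1.377 − 1)/19.86 = 1.246
NF = 10 log₁₀(1.246) = 0.96 dB

0.96 dB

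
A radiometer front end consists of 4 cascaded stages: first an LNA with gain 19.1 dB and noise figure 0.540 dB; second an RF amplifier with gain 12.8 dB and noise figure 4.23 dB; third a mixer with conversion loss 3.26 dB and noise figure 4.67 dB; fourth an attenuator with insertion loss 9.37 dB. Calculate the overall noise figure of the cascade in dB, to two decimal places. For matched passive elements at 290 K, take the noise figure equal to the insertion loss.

0.66 dB

Convert to linear (a loss of L dB is a gain of −L dB): F_i = 10^(NF_i/10), G_i = 10^(G_i,dB/10)
  Stage 1: F_1 = 10^(0.540/10) = 1.132, G_1 = 10^(19.1/10) = 81.28
  Stage 2: F_2 = 10^(4.23/10) = 2.649, G_2 = 10^(12.8/10) = 19.05
  Stage 3: F_3 = 10^(4.67/10) = 2.931, G_3 = 10^(−3.26/10) = 0.4721
  Stage 4: F_4 = 10^(9.37/10) = 8.650, G_4 = 10^(−9.37/10) = 0.1156
Friis cascade:
  F = 1.132 + (2.649 − 1)/81.28 + (2.931 − 1)/1549 + (8.650 − 1)/731.1 = 1.164
NF = 10 log₁₀(1.164) = 0.66 dB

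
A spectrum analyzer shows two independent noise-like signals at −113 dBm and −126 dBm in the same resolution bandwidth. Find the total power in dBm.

−112.8 dBm

Convert to linear, add, convert back:
P₁ = 5.01×10⁻¹⁵ W, P₂ = 2.51×10⁻¹⁶ W
P_tot = 5.26×10⁻¹⁵ W → 10 log₁₀(P_tot / 10⁻³) = −112.8 dBm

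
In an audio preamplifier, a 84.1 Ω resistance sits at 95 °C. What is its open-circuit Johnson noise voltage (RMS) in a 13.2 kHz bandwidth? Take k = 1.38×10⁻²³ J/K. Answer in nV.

150 nV

T = 95 °C + 273.15 = 368.15 K
V_n = √(4kTRB)
4kTRB = 4 × 1.38×10⁻²³ × 368.15 × 8.41×10¹ × 1.32×10⁴ = 2.26×10⁻¹⁴ V²
V_n = √(2.26×10⁻¹⁴) = 1.50×10⁻⁷ V = 150 nV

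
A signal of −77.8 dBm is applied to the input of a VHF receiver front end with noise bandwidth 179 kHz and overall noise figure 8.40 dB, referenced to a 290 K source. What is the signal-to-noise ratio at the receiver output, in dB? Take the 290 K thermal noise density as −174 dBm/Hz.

Noise floor: N = −174 + 10 log₁₀(B) + NF
10 log₁₀(1.79×10⁵) = 52.53 dB
N = −174 + 52.53 + 8.40 = −113.07 dBm
SNR = P_sig − N = −77.8 − (−113.07) = 35.27 dB → 35.3 dB

35.3 dB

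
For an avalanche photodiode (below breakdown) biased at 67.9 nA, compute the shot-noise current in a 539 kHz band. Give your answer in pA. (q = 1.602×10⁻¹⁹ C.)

108 pA

I_n = √(2qI·B)
2qI·B = 2 × 1.602×10⁻¹⁹ × 6.79×10⁻⁸ × 5.39×10⁵ = 1.17×10⁻²⁰ A²
I_n = √(1.17×10⁻²⁰) = 1.08×10⁻¹⁰ A = 108 pA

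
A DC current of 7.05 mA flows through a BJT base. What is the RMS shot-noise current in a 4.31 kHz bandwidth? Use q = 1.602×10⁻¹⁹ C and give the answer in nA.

3.12 nA

I_n = √(2qI·B)
2qI·B = 2 × 1.602×10⁻¹⁹ × 7.05×10⁻³ × 4.31×10³ = 9.74×10⁻¹⁸ A²
I_n = √(9.74×10⁻¹⁸) = 3.12×10⁻⁹ A = 3.12 nA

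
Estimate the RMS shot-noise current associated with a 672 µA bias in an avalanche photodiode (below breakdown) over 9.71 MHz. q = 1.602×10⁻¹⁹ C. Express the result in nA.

45.7 nA

I_n = √(2qI·B)
2qI·B = 2 × 1.602×10⁻¹⁹ × 6.72×10⁻⁴ × 9.71×10⁶ = 2.09×10⁻¹⁵ A²
I_n = √(2.09×10⁻¹⁵) = 4.57×10⁻⁸ A = 45.7 nA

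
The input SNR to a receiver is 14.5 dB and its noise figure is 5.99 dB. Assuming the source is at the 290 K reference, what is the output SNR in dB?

By definition F = SNR_in/SNR_out, so in dB: SNR_out = SNR_in − NF
SNR_out = 14.5 − 5.99 = 8.51 dB

8.51 dB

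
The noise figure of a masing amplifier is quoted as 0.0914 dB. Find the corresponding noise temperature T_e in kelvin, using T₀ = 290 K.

F = 10^(0.0914/10) = 1.02127
T_e = (F − 1)·T₀ = (1.02127 − 1) × 290 = 6.17 K

6.17 K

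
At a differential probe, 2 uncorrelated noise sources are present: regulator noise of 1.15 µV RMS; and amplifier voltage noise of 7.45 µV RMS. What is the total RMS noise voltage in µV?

7.54 µV

Uncorrelated sources add in power (mean-square): V_tot = √(ΣV_i²)
V_tot = √[(1.15×10⁻⁶)² + (7.45×10⁻⁶)²] = 7.54×10⁻⁶ V = 7.54 µV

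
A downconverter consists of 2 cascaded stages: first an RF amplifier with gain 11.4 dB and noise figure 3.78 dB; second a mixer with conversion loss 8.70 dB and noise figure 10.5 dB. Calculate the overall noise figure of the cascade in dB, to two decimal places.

4.95 dB

Convert to linear (a loss of L dB is a gain of −L dB): F_i = 10^(NF_i/10), G_i = 10^(G_i,dB/10)
  Stage 1: F_1 = 10^(3.78/10) = 2.388, G_1 = 10^(11.4/10) = 13.80
  Stage 2: F_2 = 10^(10.5/10) = 11.22, G_2 = 10^(−8.70/10) = 0.1349
Friis cascade:
  F = 2.388 + (11.22 − 1)/13.80 = 3.128
NF = 10 log₁₀(3.128) = 4.95 dB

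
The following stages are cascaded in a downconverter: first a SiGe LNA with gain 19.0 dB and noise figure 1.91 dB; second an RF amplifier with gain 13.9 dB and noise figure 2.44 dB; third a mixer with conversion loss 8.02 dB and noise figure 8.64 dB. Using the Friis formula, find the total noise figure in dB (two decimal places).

Convert to linear (a loss of L dB is a gain of −L dB): F_i = 10^(NF_i/10), G_i = 10^(G_i,dB/10)
  Stage 1: F_1 = 10^(1.91/10) = 1.552, G_1 = 10^(19.0/10) = 79.43
  Stage 2: F_2 = 10^(2.44/10) = 1.754, G_2 = 10^(13.9/10) = 24.55
  Stage 3: F_3 = 10^(8.64/10) = 7.311, G_3 = 10^(−8.02/10) = 0.1578
Friis cascade:
  F = 1.552 + (1.754 − 1)/79.43 + (7.311 − 1)/1950 = 1.565
NF = 10 log₁₀(1.565) = 1.95 dB

1.95 dB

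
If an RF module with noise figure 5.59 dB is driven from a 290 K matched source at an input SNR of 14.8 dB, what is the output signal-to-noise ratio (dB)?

9.21 dB

By definition F = SNR_in/SNR_out, so in dB: SNR_out = SNR_in − NF
SNR_out = 14.8 − 5.59 = 9.21 dB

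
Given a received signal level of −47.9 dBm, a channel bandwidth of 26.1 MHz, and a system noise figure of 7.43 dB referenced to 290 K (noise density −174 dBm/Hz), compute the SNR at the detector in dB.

44.5 dB

Noise floor: N = −174 + 10 log₁₀(B) + NF
10 log₁₀(2.61×10⁷) = 74.17 dB
N = −174 + 74.17 + 7.43 = −92.40 dBm
SNR = P_sig − N = −47.9 − (−92.40) = 44.50 dB → 44.5 dB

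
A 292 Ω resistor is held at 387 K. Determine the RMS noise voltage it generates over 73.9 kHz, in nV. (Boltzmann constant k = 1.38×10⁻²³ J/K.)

V_n = √(4kTRB)
4kTRB = 4 × 1.38×10⁻²³ × 387 × 2.92×10² × 7.39×10⁴ = 4.61×10⁻¹³ V²
V_n = √(4.61×10⁻¹³) = 6.79×10⁻⁷ V = 679 nV

679 nV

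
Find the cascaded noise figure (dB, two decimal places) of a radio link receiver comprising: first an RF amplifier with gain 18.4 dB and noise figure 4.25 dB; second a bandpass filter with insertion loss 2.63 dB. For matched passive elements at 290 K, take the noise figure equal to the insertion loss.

Convert to linear (a loss of L dB is a gain of −L dB): F_i = 10^(NF_i/10), G_i = 10^(G_i,dB/10)
  Stage 1: F_1 = 10^(4.25/10) = 2.661, G_1 = 10^(18.4/10) = 69.18
  Stage 2: F_2 = 10^(2.63/10) = 1.832, G_2 = 10^(−2.63/10) = 0.5458
Friis cascade:
  F = 2.661 + (1.832 − 1)/69.18 = 2.673
NF = 10 log₁₀(2.673) = 4.27 dB

4.27 dB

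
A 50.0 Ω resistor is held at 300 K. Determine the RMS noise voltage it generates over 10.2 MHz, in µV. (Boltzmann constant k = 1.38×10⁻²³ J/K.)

2.91 µV

V_n = √(4kTRB)
4kTRB = 4 × 1.38×10⁻²³ × 300 × 5.00×10¹ × 1.02×10⁷ = 8.45×10⁻¹² V²
V_n = √(8.45×10⁻¹²) = 2.91×10⁻⁶ V = 2.91 µV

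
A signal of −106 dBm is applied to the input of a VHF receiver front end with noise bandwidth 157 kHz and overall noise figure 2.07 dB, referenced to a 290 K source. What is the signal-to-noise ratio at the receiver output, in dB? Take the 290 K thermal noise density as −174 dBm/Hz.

Noise floor: N = −174 + 10 log₁₀(B) + NF
10 log₁₀(1.57×10⁵) = 51.96 dB
N = −174 + 51.96 + 2.07 = −119.97 dBm
SNR = P_sig − N = −106 − (−119.97) = 13.97 dB → 14.0 dB

14.0 dB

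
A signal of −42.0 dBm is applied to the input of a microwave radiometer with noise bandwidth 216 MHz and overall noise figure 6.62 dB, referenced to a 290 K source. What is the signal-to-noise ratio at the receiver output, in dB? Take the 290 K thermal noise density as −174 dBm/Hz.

42.0 dB

Noise floor: N = −174 + 10 log₁₀(B) + NF
10 log₁₀(2.16×10⁸) = 83.34 dB
N = −174 + 83.34 + 6.62 = −84.04 dBm
SNR = P_sig − N = −42.0 − (−84.04) = 42.04 dB → 42.0 dB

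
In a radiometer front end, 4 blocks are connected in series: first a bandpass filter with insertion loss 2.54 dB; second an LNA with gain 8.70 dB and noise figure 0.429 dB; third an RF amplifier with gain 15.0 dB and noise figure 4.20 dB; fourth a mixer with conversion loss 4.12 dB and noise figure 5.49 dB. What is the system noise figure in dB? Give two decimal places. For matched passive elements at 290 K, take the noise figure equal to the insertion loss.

3.79 dB

Convert to linear (a loss of L dB is a gain of −L dB): F_i = 10^(NF_i/10), G_i = 10^(G_i,dB/10)
  Stage 1: F_1 = 10^(2.54/10) = 1.795, G_1 = 10^(−2.54/10) = 0.5572
  Stage 2: F_2 = 10^(0.429/10) = 1.104, G_2 = 10^(8.70/10) = 7.413
  Stage 3: F_3 = 10^(4.20/10) = 2.630, G_3 = 10^(15.0/10) = 31.62
  Stage 4: F_4 = 10^(5.49/10) = 3.540, G_4 = 10^(−4.12/10) = 0.3873
Friis cascade:
  F = 1.795 + (1.104 − 1)/0.5572 + (2.630 − 1)/4.130 + (3.540 − 1)/130.6 = 2.395
NF = 10 log₁₀(2.395) = 3.79 dB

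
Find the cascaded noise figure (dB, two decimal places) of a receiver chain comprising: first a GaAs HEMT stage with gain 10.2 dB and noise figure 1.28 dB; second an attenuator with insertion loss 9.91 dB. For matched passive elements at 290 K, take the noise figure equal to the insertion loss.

Convert to linear (a loss of L dB is a gain of −L dB): F_i = 10^(NF_i/10), G_i = 10^(G_i,dB/10)
  Stage 1: F_1 = 10^(1.28/10) = 1.343, G_1 = 10^(10.2/10) = 10.47
  Stage 2: F_2 = 10^(9.91/10) = 9.795, G_2 = 10^(−9.91/10) = 0.1021
Friis cascade:
  F = 1.343 + (9.795 − 1)/10.47 = 2.183
NF = 10 log₁₀(2.183) = 3.39 dB

3.39 dB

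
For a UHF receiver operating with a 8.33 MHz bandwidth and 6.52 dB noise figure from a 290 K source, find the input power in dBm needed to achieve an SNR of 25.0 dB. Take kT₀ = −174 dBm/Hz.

Sensitivity = −174 + 10 log₁₀(B) + NF + SNR_min
= −174 + 69.21 + 6.52 + 25.0
= −73.27 dBm → −73.3 dBm

−73.3 dBm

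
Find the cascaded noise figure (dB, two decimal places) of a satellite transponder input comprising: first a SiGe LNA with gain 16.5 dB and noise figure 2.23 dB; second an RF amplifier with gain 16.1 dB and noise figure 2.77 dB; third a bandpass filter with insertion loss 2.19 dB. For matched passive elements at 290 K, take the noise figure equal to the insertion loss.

Convert to linear (a loss of L dB is a gain of −L dB): F_i = 10^(NF_i/10), G_i = 10^(G_i,dB/10)
  Stage 1: F_1 = 10^(2.23/10) = 1.671, G_1 = 10^(16.5/10) = 44.67
  Stage 2: F_2 = 10^(2.77/10) = 1.892, G_2 = 10^(16.1/10) = 40.74
  Stage 3: F_3 = 10^(2.19/10) = 1.656, G_3 = 10^(−2.19/10) = 0.6039
Friis cascade:
  F = 1.671 + (1.892 − 1)/44.67 + (1.656 − 1)/1820 = 1.691
NF = 10 log₁₀(1.691) = 2.28 dB

2.28 dB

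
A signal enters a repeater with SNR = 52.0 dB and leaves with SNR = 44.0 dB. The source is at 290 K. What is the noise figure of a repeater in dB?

NF (dB) = SNR_in(dB) − SNR_out(dB) when the source is at T₀
NF = 52.0 − 44.0 = 8.0 dB

8.0 dB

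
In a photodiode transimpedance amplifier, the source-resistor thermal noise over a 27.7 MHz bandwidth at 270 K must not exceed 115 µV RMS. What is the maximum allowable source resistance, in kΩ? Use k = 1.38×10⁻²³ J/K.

32.0 kΩ

Johnson–Nyquist: V_n = √(4kTRB) ⇒ R = V_n² / (4kTB)
4kTB = 4 × 1.38×10⁻²³ × 270 × 2.77×10⁷ = 4.13×10⁻¹³
R = (1.15×10⁻⁴)² / 4.13×10⁻¹³ = 3.20×10⁴ Ω = 32.0 kΩ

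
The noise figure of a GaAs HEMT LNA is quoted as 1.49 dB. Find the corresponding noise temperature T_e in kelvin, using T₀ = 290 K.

119 K

F = 10^(1.49/10) = 1.40929
T_e = (F − 1)·T₀ = (1.40929 − 1) × 290 = 119 K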